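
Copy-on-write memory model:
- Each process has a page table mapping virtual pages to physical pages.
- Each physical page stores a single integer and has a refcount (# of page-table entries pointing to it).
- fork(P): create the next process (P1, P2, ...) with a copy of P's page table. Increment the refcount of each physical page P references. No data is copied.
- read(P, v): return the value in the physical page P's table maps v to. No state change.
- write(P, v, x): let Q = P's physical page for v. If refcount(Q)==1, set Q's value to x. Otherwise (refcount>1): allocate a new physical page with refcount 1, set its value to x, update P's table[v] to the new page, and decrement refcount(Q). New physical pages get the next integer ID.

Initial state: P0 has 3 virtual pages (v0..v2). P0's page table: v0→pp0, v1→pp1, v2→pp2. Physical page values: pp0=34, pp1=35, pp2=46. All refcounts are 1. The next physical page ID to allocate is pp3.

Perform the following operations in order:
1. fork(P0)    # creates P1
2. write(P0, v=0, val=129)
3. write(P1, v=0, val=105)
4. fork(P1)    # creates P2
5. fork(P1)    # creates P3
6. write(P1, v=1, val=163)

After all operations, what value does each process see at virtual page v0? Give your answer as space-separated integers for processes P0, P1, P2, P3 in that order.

Op 1: fork(P0) -> P1. 3 ppages; refcounts: pp0:2 pp1:2 pp2:2
Op 2: write(P0, v0, 129). refcount(pp0)=2>1 -> COPY to pp3. 4 ppages; refcounts: pp0:1 pp1:2 pp2:2 pp3:1
Op 3: write(P1, v0, 105). refcount(pp0)=1 -> write in place. 4 ppages; refcounts: pp0:1 pp1:2 pp2:2 pp3:1
Op 4: fork(P1) -> P2. 4 ppages; refcounts: pp0:2 pp1:3 pp2:3 pp3:1
Op 5: fork(P1) -> P3. 4 ppages; refcounts: pp0:3 pp1:4 pp2:4 pp3:1
Op 6: write(P1, v1, 163). refcount(pp1)=4>1 -> COPY to pp4. 5 ppages; refcounts: pp0:3 pp1:3 pp2:4 pp3:1 pp4:1
P0: v0 -> pp3 = 129
P1: v0 -> pp0 = 105
P2: v0 -> pp0 = 105
P3: v0 -> pp0 = 105

Answer: 129 105 105 105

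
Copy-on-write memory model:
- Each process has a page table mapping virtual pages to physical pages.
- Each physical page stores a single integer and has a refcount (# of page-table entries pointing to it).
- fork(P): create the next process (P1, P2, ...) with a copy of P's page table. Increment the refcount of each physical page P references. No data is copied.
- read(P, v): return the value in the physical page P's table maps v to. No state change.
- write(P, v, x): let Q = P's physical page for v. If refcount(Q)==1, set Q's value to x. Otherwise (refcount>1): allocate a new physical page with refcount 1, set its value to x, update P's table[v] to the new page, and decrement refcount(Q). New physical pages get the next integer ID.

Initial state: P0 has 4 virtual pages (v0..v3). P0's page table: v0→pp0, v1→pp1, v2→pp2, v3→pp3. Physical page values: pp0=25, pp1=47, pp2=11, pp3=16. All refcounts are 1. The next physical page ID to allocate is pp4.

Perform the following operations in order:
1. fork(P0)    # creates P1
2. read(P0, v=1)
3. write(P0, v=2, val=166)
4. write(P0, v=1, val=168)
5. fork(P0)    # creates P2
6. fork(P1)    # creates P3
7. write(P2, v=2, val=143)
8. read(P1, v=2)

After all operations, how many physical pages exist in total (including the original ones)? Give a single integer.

Op 1: fork(P0) -> P1. 4 ppages; refcounts: pp0:2 pp1:2 pp2:2 pp3:2
Op 2: read(P0, v1) -> 47. No state change.
Op 3: write(P0, v2, 166). refcount(pp2)=2>1 -> COPY to pp4. 5 ppages; refcounts: pp0:2 pp1:2 pp2:1 pp3:2 pp4:1
Op 4: write(P0, v1, 168). refcount(pp1)=2>1 -> COPY to pp5. 6 ppages; refcounts: pp0:2 pp1:1 pp2:1 pp3:2 pp4:1 pp5:1
Op 5: fork(P0) -> P2. 6 ppages; refcounts: pp0:3 pp1:1 pp2:1 pp3:3 pp4:2 pp5:2
Op 6: fork(P1) -> P3. 6 ppages; refcounts: pp0:4 pp1:2 pp2:2 pp3:4 pp4:2 pp5:2
Op 7: write(P2, v2, 143). refcount(pp4)=2>1 -> COPY to pp6. 7 ppages; refcounts: pp0:4 pp1:2 pp2:2 pp3:4 pp4:1 pp5:2 pp6:1
Op 8: read(P1, v2) -> 11. No state change.

Answer: 7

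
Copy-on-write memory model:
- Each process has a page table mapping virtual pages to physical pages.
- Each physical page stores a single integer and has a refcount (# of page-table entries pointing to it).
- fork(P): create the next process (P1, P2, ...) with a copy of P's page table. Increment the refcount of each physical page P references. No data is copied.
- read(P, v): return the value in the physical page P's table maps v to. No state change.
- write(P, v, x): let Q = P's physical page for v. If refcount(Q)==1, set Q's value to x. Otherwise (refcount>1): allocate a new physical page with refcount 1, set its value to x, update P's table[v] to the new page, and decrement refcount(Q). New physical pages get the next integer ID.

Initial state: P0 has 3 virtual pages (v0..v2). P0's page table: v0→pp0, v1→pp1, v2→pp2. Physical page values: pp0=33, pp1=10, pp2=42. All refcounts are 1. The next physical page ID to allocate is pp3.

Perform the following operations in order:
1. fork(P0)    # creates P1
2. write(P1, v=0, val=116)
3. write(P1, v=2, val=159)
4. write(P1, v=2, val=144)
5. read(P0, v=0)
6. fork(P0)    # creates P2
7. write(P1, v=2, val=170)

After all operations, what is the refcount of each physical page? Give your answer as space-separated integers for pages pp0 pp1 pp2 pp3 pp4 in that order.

Op 1: fork(P0) -> P1. 3 ppages; refcounts: pp0:2 pp1:2 pp2:2
Op 2: write(P1, v0, 116). refcount(pp0)=2>1 -> COPY to pp3. 4 ppages; refcounts: pp0:1 pp1:2 pp2:2 pp3:1
Op 3: write(P1, v2, 159). refcount(pp2)=2>1 -> COPY to pp4. 5 ppages; refcounts: pp0:1 pp1:2 pp2:1 pp3:1 pp4:1
Op 4: write(P1, v2, 144). refcount(pp4)=1 -> write in place. 5 ppages; refcounts: pp0:1 pp1:2 pp2:1 pp3:1 pp4:1
Op 5: read(P0, v0) -> 33. No state change.
Op 6: fork(P0) -> P2. 5 ppages; refcounts: pp0:2 pp1:3 pp2:2 pp3:1 pp4:1
Op 7: write(P1, v2, 170). refcount(pp4)=1 -> write in place. 5 ppages; refcounts: pp0:2 pp1:3 pp2:2 pp3:1 pp4:1

Answer: 2 3 2 1 1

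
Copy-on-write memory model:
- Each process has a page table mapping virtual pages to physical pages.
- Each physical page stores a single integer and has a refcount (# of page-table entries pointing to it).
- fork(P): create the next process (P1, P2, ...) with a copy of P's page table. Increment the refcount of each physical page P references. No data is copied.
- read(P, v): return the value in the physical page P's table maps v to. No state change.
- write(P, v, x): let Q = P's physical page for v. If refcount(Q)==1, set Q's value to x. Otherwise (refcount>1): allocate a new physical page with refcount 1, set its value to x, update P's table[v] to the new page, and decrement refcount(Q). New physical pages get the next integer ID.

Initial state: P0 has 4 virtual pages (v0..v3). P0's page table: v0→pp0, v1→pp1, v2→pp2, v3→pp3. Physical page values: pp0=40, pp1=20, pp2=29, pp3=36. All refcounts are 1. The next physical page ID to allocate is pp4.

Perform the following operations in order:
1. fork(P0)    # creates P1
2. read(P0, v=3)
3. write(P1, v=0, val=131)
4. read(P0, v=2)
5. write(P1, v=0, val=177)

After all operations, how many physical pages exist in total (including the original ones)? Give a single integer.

Op 1: fork(P0) -> P1. 4 ppages; refcounts: pp0:2 pp1:2 pp2:2 pp3:2
Op 2: read(P0, v3) -> 36. No state change.
Op 3: write(P1, v0, 131). refcount(pp0)=2>1 -> COPY to pp4. 5 ppages; refcounts: pp0:1 pp1:2 pp2:2 pp3:2 pp4:1
Op 4: read(P0, v2) -> 29. No state change.
Op 5: write(P1, v0, 177). refcount(pp4)=1 -> write in place. 5 ppages; refcounts: pp0:1 pp1:2 pp2:2 pp3:2 pp4:1

Answer: 5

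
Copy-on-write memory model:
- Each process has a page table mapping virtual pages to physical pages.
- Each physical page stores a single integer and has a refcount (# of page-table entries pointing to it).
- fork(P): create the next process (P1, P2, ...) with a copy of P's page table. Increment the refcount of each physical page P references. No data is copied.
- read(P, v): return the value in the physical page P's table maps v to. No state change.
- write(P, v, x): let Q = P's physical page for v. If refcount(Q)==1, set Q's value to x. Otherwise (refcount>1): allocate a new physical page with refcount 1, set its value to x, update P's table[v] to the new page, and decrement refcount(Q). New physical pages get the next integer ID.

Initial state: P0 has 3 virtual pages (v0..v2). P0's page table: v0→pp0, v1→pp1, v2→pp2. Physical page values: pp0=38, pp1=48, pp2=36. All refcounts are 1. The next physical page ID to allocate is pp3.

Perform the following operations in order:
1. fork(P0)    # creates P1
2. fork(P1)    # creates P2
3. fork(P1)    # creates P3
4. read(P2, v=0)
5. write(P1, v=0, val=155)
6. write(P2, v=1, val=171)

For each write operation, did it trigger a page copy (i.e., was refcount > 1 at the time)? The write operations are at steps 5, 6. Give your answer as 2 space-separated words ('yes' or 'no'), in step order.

Op 1: fork(P0) -> P1. 3 ppages; refcounts: pp0:2 pp1:2 pp2:2
Op 2: fork(P1) -> P2. 3 ppages; refcounts: pp0:3 pp1:3 pp2:3
Op 3: fork(P1) -> P3. 3 ppages; refcounts: pp0:4 pp1:4 pp2:4
Op 4: read(P2, v0) -> 38. No state change.
Op 5: write(P1, v0, 155). refcount(pp0)=4>1 -> COPY to pp3. 4 ppages; refcounts: pp0:3 pp1:4 pp2:4 pp3:1
Op 6: write(P2, v1, 171). refcount(pp1)=4>1 -> COPY to pp4. 5 ppages; refcounts: pp0:3 pp1:3 pp2:4 pp3:1 pp4:1

yes yes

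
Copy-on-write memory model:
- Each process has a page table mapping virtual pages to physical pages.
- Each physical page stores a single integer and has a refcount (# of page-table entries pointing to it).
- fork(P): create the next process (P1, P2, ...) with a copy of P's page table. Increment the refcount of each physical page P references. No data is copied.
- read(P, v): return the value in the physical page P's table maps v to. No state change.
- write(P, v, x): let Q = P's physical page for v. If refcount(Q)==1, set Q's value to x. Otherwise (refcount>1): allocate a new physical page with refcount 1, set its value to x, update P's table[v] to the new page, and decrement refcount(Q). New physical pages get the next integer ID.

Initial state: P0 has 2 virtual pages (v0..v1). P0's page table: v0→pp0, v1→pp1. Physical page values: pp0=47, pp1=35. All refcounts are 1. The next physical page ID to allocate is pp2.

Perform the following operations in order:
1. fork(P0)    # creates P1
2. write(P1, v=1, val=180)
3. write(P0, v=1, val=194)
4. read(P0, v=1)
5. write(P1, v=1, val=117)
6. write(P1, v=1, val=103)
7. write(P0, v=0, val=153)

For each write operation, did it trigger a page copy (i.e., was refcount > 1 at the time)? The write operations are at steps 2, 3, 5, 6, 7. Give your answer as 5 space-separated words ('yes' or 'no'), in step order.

Op 1: fork(P0) -> P1. 2 ppages; refcounts: pp0:2 pp1:2
Op 2: write(P1, v1, 180). refcount(pp1)=2>1 -> COPY to pp2. 3 ppages; refcounts: pp0:2 pp1:1 pp2:1
Op 3: write(P0, v1, 194). refcount(pp1)=1 -> write in place. 3 ppages; refcounts: pp0:2 pp1:1 pp2:1
Op 4: read(P0, v1) -> 194. No state change.
Op 5: write(P1, v1, 117). refcount(pp2)=1 -> write in place. 3 ppages; refcounts: pp0:2 pp1:1 pp2:1
Op 6: write(P1, v1, 103). refcount(pp2)=1 -> write in place. 3 ppages; refcounts: pp0:2 pp1:1 pp2:1
Op 7: write(P0, v0, 153). refcount(pp0)=2>1 -> COPY to pp3. 4 ppages; refcounts: pp0:1 pp1:1 pp2:1 pp3:1

yes no no no yes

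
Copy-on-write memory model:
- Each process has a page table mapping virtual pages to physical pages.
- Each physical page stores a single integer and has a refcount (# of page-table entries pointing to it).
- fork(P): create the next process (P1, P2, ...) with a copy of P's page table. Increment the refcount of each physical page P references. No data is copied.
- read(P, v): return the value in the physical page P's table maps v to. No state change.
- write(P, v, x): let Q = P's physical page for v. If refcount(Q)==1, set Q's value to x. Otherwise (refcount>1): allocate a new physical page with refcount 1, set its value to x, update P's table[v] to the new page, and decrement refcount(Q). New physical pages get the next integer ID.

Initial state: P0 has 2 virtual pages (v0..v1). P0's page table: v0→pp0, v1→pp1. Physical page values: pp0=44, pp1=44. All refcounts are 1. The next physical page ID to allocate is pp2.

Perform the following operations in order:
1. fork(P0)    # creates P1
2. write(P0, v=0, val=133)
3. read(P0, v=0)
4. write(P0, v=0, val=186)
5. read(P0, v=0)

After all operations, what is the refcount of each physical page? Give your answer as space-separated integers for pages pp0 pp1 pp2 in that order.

Answer: 1 2 1

Derivation:
Op 1: fork(P0) -> P1. 2 ppages; refcounts: pp0:2 pp1:2
Op 2: write(P0, v0, 133). refcount(pp0)=2>1 -> COPY to pp2. 3 ppages; refcounts: pp0:1 pp1:2 pp2:1
Op 3: read(P0, v0) -> 133. No state change.
Op 4: write(P0, v0, 186). refcount(pp2)=1 -> write in place. 3 ppages; refcounts: pp0:1 pp1:2 pp2:1
Op 5: read(P0, v0) -> 186. No state change.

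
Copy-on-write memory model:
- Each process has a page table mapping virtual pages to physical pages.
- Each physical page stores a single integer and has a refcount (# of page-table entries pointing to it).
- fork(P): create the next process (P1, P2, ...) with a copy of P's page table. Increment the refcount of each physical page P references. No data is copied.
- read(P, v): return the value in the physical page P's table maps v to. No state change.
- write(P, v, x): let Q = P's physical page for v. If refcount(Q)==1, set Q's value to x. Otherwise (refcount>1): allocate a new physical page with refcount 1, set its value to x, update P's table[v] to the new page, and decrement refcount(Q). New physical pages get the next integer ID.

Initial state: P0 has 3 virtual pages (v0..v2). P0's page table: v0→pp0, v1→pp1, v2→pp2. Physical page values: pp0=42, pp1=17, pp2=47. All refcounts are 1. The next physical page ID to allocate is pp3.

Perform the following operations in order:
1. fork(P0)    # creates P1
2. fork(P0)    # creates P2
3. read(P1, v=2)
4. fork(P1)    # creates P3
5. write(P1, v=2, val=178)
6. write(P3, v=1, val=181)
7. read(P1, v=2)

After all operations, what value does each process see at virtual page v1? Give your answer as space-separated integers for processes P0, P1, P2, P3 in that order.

Op 1: fork(P0) -> P1. 3 ppages; refcounts: pp0:2 pp1:2 pp2:2
Op 2: fork(P0) -> P2. 3 ppages; refcounts: pp0:3 pp1:3 pp2:3
Op 3: read(P1, v2) -> 47. No state change.
Op 4: fork(P1) -> P3. 3 ppages; refcounts: pp0:4 pp1:4 pp2:4
Op 5: write(P1, v2, 178). refcount(pp2)=4>1 -> COPY to pp3. 4 ppages; refcounts: pp0:4 pp1:4 pp2:3 pp3:1
Op 6: write(P3, v1, 181). refcount(pp1)=4>1 -> COPY to pp4. 5 ppages; refcounts: pp0:4 pp1:3 pp2:3 pp3:1 pp4:1
Op 7: read(P1, v2) -> 178. No state change.
P0: v1 -> pp1 = 17
P1: v1 -> pp1 = 17
P2: v1 -> pp1 = 17
P3: v1 -> pp4 = 181

Answer: 17 17 17 181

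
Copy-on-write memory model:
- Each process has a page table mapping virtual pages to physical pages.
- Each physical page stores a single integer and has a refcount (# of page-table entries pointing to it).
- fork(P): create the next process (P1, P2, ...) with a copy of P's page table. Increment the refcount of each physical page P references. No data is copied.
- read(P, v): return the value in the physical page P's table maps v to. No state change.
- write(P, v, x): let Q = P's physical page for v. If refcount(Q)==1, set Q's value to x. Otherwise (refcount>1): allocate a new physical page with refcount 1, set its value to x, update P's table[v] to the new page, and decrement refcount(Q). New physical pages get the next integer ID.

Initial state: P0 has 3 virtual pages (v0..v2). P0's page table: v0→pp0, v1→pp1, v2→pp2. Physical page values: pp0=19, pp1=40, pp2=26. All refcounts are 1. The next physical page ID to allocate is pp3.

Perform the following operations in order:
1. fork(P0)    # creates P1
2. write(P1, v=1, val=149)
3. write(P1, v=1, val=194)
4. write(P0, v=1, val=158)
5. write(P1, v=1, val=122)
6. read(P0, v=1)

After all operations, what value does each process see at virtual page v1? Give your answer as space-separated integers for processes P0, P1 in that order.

Answer: 158 122

Derivation:
Op 1: fork(P0) -> P1. 3 ppages; refcounts: pp0:2 pp1:2 pp2:2
Op 2: write(P1, v1, 149). refcount(pp1)=2>1 -> COPY to pp3. 4 ppages; refcounts: pp0:2 pp1:1 pp2:2 pp3:1
Op 3: write(P1, v1, 194). refcount(pp3)=1 -> write in place. 4 ppages; refcounts: pp0:2 pp1:1 pp2:2 pp3:1
Op 4: write(P0, v1, 158). refcount(pp1)=1 -> write in place. 4 ppages; refcounts: pp0:2 pp1:1 pp2:2 pp3:1
Op 5: write(P1, v1, 122). refcount(pp3)=1 -> write in place. 4 ppages; refcounts: pp0:2 pp1:1 pp2:2 pp3:1
Op 6: read(P0, v1) -> 158. No state change.
P0: v1 -> pp1 = 158
P1: v1 -> pp3 = 122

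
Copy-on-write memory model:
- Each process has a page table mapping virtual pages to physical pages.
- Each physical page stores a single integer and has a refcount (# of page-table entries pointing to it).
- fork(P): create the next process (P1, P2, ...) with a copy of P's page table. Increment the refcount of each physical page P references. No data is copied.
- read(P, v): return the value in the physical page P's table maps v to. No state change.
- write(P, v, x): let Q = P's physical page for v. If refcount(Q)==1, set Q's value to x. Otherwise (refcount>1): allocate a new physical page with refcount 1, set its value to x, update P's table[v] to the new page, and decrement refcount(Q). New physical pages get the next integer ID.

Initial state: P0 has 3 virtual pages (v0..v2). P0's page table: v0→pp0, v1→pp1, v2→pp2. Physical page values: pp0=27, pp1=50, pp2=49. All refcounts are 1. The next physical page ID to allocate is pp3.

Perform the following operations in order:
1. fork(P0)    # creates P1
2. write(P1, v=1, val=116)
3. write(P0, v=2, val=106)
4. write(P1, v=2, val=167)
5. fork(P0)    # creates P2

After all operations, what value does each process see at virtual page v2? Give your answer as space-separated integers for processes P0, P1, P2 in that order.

Answer: 106 167 106

Derivation:
Op 1: fork(P0) -> P1. 3 ppages; refcounts: pp0:2 pp1:2 pp2:2
Op 2: write(P1, v1, 116). refcount(pp1)=2>1 -> COPY to pp3. 4 ppages; refcounts: pp0:2 pp1:1 pp2:2 pp3:1
Op 3: write(P0, v2, 106). refcount(pp2)=2>1 -> COPY to pp4. 5 ppages; refcounts: pp0:2 pp1:1 pp2:1 pp3:1 pp4:1
Op 4: write(P1, v2, 167). refcount(pp2)=1 -> write in place. 5 ppages; refcounts: pp0:2 pp1:1 pp2:1 pp3:1 pp4:1
Op 5: fork(P0) -> P2. 5 ppages; refcounts: pp0:3 pp1:2 pp2:1 pp3:1 pp4:2
P0: v2 -> pp4 = 106
P1: v2 -> pp2 = 167
P2: v2 -> pp4 = 106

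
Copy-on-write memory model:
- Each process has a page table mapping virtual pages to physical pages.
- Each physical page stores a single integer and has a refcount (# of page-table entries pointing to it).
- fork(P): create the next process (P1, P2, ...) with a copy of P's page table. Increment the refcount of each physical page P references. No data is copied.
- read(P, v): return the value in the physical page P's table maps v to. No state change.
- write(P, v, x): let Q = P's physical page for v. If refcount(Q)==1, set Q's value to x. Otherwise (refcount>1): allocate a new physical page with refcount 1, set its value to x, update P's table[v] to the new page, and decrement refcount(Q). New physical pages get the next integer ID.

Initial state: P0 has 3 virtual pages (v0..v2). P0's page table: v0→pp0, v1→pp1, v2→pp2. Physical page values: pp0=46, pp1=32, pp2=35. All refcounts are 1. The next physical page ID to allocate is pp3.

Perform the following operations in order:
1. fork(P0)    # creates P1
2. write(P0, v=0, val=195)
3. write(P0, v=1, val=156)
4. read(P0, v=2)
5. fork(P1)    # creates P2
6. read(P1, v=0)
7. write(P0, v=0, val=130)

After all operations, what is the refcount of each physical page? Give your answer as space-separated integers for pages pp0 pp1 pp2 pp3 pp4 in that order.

Answer: 2 2 3 1 1

Derivation:
Op 1: fork(P0) -> P1. 3 ppages; refcounts: pp0:2 pp1:2 pp2:2
Op 2: write(P0, v0, 195). refcount(pp0)=2>1 -> COPY to pp3. 4 ppages; refcounts: pp0:1 pp1:2 pp2:2 pp3:1
Op 3: write(P0, v1, 156). refcount(pp1)=2>1 -> COPY to pp4. 5 ppages; refcounts: pp0:1 pp1:1 pp2:2 pp3:1 pp4:1
Op 4: read(P0, v2) -> 35. No state change.
Op 5: fork(P1) -> P2. 5 ppages; refcounts: pp0:2 pp1:2 pp2:3 pp3:1 pp4:1
Op 6: read(P1, v0) -> 46. No state change.
Op 7: write(P0, v0, 130). refcount(pp3)=1 -> write in place. 5 ppages; refcounts: pp0:2 pp1:2 pp2:3 pp3:1 pp4:1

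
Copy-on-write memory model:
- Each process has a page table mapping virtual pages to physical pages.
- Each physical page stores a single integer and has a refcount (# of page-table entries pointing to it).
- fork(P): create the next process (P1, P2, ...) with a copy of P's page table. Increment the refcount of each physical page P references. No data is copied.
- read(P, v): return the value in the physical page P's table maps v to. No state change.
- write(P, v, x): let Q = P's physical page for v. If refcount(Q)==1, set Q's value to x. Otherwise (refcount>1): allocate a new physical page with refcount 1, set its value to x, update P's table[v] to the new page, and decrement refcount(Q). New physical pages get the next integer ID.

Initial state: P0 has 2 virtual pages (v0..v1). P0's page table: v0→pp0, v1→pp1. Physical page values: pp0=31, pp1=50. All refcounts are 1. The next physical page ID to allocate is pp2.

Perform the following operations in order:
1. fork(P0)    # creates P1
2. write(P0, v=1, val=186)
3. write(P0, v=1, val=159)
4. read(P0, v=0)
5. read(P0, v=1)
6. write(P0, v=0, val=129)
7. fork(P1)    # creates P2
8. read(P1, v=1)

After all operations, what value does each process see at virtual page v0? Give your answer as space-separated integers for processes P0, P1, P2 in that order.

Answer: 129 31 31

Derivation:
Op 1: fork(P0) -> P1. 2 ppages; refcounts: pp0:2 pp1:2
Op 2: write(P0, v1, 186). refcount(pp1)=2>1 -> COPY to pp2. 3 ppages; refcounts: pp0:2 pp1:1 pp2:1
Op 3: write(P0, v1, 159). refcount(pp2)=1 -> write in place. 3 ppages; refcounts: pp0:2 pp1:1 pp2:1
Op 4: read(P0, v0) -> 31. No state change.
Op 5: read(P0, v1) -> 159. No state change.
Op 6: write(P0, v0, 129). refcount(pp0)=2>1 -> COPY to pp3. 4 ppages; refcounts: pp0:1 pp1:1 pp2:1 pp3:1
Op 7: fork(P1) -> P2. 4 ppages; refcounts: pp0:2 pp1:2 pp2:1 pp3:1
Op 8: read(P1, v1) -> 50. No state change.
P0: v0 -> pp3 = 129
P1: v0 -> pp0 = 31
P2: v0 -> pp0 = 31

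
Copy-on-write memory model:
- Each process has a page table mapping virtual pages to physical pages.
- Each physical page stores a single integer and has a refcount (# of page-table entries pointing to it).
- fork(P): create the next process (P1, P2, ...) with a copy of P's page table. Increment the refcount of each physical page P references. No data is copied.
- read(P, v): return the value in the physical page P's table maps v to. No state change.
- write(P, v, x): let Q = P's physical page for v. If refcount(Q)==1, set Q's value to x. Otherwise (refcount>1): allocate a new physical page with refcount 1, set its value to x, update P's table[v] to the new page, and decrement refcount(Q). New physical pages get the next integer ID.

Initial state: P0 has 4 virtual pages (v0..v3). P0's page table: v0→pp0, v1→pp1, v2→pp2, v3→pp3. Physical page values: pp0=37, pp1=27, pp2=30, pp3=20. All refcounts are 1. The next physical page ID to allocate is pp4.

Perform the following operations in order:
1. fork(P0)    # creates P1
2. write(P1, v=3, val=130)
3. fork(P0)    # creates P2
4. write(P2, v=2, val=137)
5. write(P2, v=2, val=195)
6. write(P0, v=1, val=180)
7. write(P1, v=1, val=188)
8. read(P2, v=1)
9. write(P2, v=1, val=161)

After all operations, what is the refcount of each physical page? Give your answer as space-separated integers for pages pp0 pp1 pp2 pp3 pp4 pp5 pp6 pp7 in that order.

Op 1: fork(P0) -> P1. 4 ppages; refcounts: pp0:2 pp1:2 pp2:2 pp3:2
Op 2: write(P1, v3, 130). refcount(pp3)=2>1 -> COPY to pp4. 5 ppages; refcounts: pp0:2 pp1:2 pp2:2 pp3:1 pp4:1
Op 3: fork(P0) -> P2. 5 ppages; refcounts: pp0:3 pp1:3 pp2:3 pp3:2 pp4:1
Op 4: write(P2, v2, 137). refcount(pp2)=3>1 -> COPY to pp5. 6 ppages; refcounts: pp0:3 pp1:3 pp2:2 pp3:2 pp4:1 pp5:1
Op 5: write(P2, v2, 195). refcount(pp5)=1 -> write in place. 6 ppages; refcounts: pp0:3 pp1:3 pp2:2 pp3:2 pp4:1 pp5:1
Op 6: write(P0, v1, 180). refcount(pp1)=3>1 -> COPY to pp6. 7 ppages; refcounts: pp0:3 pp1:2 pp2:2 pp3:2 pp4:1 pp5:1 pp6:1
Op 7: write(P1, v1, 188). refcount(pp1)=2>1 -> COPY to pp7. 8 ppages; refcounts: pp0:3 pp1:1 pp2:2 pp3:2 pp4:1 pp5:1 pp6:1 pp7:1
Op 8: read(P2, v1) -> 27. No state change.
Op 9: write(P2, v1, 161). refcount(pp1)=1 -> write in place. 8 ppages; refcounts: pp0:3 pp1:1 pp2:2 pp3:2 pp4:1 pp5:1 pp6:1 pp7:1

Answer: 3 1 2 2 1 1 1 1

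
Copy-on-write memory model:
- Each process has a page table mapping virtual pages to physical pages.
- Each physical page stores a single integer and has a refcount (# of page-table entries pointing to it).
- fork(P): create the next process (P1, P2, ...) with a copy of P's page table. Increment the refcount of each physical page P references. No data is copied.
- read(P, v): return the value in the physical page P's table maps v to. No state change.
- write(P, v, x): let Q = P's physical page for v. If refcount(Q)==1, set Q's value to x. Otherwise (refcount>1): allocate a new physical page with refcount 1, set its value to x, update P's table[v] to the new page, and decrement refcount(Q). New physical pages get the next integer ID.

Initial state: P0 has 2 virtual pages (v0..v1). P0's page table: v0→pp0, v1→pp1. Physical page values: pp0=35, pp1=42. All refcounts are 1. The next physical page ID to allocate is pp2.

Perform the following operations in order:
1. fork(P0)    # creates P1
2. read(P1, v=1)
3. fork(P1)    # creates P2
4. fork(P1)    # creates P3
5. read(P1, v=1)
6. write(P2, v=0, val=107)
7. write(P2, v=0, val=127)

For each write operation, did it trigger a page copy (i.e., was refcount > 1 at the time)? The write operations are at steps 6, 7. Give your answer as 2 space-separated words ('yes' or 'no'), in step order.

Op 1: fork(P0) -> P1. 2 ppages; refcounts: pp0:2 pp1:2
Op 2: read(P1, v1) -> 42. No state change.
Op 3: fork(P1) -> P2. 2 ppages; refcounts: pp0:3 pp1:3
Op 4: fork(P1) -> P3. 2 ppages; refcounts: pp0:4 pp1:4
Op 5: read(P1, v1) -> 42. No state change.
Op 6: write(P2, v0, 107). refcount(pp0)=4>1 -> COPY to pp2. 3 ppages; refcounts: pp0:3 pp1:4 pp2:1
Op 7: write(P2, v0, 127). refcount(pp2)=1 -> write in place. 3 ppages; refcounts: pp0:3 pp1:4 pp2:1

yes no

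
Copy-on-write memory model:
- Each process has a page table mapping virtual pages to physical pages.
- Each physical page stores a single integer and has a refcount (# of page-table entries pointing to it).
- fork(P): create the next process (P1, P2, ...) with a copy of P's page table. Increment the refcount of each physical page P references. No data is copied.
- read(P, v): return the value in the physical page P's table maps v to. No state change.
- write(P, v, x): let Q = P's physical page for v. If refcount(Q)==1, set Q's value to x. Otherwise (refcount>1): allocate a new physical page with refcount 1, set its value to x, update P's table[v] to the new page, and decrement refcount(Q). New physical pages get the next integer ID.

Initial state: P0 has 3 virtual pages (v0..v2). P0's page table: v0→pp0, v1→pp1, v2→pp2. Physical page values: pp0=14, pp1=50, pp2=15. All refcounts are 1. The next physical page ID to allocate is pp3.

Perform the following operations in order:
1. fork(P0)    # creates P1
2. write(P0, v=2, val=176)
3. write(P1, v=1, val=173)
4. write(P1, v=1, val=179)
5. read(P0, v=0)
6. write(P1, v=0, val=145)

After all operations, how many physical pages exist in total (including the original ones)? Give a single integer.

Op 1: fork(P0) -> P1. 3 ppages; refcounts: pp0:2 pp1:2 pp2:2
Op 2: write(P0, v2, 176). refcount(pp2)=2>1 -> COPY to pp3. 4 ppages; refcounts: pp0:2 pp1:2 pp2:1 pp3:1
Op 3: write(P1, v1, 173). refcount(pp1)=2>1 -> COPY to pp4. 5 ppages; refcounts: pp0:2 pp1:1 pp2:1 pp3:1 pp4:1
Op 4: write(P1, v1, 179). refcount(pp4)=1 -> write in place. 5 ppages; refcounts: pp0:2 pp1:1 pp2:1 pp3:1 pp4:1
Op 5: read(P0, v0) -> 14. No state change.
Op 6: write(P1, v0, 145). refcount(pp0)=2>1 -> COPY to pp5. 6 ppages; refcounts: pp0:1 pp1:1 pp2:1 pp3:1 pp4:1 pp5:1

Answer: 6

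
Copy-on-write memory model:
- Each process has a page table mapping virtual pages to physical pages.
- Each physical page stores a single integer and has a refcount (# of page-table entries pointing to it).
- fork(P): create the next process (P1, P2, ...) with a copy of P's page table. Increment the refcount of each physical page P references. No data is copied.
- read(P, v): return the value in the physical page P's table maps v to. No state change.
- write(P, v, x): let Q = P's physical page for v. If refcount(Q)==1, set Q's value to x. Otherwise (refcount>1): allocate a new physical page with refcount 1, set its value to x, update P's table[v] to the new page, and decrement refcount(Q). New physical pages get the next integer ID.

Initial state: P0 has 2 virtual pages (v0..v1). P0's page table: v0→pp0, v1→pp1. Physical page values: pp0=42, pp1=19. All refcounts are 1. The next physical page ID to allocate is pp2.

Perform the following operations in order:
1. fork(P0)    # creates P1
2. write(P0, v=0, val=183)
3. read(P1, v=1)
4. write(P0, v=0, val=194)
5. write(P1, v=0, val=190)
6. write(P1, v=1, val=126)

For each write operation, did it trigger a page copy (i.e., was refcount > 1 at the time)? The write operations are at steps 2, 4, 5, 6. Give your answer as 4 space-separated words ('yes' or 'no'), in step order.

Op 1: fork(P0) -> P1. 2 ppages; refcounts: pp0:2 pp1:2
Op 2: write(P0, v0, 183). refcount(pp0)=2>1 -> COPY to pp2. 3 ppages; refcounts: pp0:1 pp1:2 pp2:1
Op 3: read(P1, v1) -> 19. No state change.
Op 4: write(P0, v0, 194). refcount(pp2)=1 -> write in place. 3 ppages; refcounts: pp0:1 pp1:2 pp2:1
Op 5: write(P1, v0, 190). refcount(pp0)=1 -> write in place. 3 ppages; refcounts: pp0:1 pp1:2 pp2:1
Op 6: write(P1, v1, 126). refcount(pp1)=2>1 -> COPY to pp3. 4 ppages; refcounts: pp0:1 pp1:1 pp2:1 pp3:1

yes no no yes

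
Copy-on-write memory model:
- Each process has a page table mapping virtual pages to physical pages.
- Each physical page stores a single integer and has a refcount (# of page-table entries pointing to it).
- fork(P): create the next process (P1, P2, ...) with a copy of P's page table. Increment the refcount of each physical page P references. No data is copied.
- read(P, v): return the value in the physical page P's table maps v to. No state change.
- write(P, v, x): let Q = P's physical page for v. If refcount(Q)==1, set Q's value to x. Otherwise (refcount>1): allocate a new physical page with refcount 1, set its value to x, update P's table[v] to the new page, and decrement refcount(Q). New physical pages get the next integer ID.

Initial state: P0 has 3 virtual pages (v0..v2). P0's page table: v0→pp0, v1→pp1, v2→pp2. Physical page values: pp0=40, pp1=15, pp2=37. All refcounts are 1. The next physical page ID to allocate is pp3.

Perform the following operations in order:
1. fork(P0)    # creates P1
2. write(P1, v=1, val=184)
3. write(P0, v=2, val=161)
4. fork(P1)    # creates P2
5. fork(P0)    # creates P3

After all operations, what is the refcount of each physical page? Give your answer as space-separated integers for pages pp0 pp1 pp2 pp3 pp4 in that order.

Answer: 4 2 2 2 2

Derivation:
Op 1: fork(P0) -> P1. 3 ppages; refcounts: pp0:2 pp1:2 pp2:2
Op 2: write(P1, v1, 184). refcount(pp1)=2>1 -> COPY to pp3. 4 ppages; refcounts: pp0:2 pp1:1 pp2:2 pp3:1
Op 3: write(P0, v2, 161). refcount(pp2)=2>1 -> COPY to pp4. 5 ppages; refcounts: pp0:2 pp1:1 pp2:1 pp3:1 pp4:1
Op 4: fork(P1) -> P2. 5 ppages; refcounts: pp0:3 pp1:1 pp2:2 pp3:2 pp4:1
Op 5: fork(P0) -> P3. 5 ppages; refcounts: pp0:4 pp1:2 pp2:2 pp3:2 pp4:2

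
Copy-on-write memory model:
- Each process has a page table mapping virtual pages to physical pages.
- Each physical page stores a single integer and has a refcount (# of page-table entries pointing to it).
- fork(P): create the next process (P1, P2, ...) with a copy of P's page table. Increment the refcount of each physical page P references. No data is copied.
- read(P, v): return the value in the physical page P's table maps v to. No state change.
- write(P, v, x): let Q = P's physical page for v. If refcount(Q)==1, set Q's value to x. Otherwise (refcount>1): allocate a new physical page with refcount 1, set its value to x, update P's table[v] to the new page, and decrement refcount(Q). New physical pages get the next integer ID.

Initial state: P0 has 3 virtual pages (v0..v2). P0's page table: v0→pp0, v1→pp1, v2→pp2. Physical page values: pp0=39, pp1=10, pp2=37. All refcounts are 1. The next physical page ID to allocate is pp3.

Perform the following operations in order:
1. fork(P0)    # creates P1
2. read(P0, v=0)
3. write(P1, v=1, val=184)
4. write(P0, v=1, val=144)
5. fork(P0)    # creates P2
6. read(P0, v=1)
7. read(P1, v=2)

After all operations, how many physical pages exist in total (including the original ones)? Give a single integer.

Op 1: fork(P0) -> P1. 3 ppages; refcounts: pp0:2 pp1:2 pp2:2
Op 2: read(P0, v0) -> 39. No state change.
Op 3: write(P1, v1, 184). refcount(pp1)=2>1 -> COPY to pp3. 4 ppages; refcounts: pp0:2 pp1:1 pp2:2 pp3:1
Op 4: write(P0, v1, 144). refcount(pp1)=1 -> write in place. 4 ppages; refcounts: pp0:2 pp1:1 pp2:2 pp3:1
Op 5: fork(P0) -> P2. 4 ppages; refcounts: pp0:3 pp1:2 pp2:3 pp3:1
Op 6: read(P0, v1) -> 144. No state change.
Op 7: read(P1, v2) -> 37. No state change.

Answer: 4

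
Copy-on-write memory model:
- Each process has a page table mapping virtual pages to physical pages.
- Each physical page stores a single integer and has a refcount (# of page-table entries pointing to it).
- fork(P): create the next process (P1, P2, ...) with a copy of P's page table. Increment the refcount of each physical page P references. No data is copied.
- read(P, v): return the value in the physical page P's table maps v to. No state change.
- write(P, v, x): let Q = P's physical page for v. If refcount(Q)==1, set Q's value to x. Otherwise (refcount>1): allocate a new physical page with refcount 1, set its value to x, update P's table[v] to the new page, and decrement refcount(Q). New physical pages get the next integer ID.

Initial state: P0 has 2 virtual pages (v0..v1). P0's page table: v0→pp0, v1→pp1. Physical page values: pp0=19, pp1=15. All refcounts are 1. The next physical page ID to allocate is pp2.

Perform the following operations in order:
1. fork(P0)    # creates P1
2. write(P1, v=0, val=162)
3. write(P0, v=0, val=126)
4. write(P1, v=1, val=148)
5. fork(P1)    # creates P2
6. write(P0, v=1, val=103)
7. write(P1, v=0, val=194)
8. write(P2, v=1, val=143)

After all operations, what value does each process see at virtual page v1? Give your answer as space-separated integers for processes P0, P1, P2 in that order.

Op 1: fork(P0) -> P1. 2 ppages; refcounts: pp0:2 pp1:2
Op 2: write(P1, v0, 162). refcount(pp0)=2>1 -> COPY to pp2. 3 ppages; refcounts: pp0:1 pp1:2 pp2:1
Op 3: write(P0, v0, 126). refcount(pp0)=1 -> write in place. 3 ppages; refcounts: pp0:1 pp1:2 pp2:1
Op 4: write(P1, v1, 148). refcount(pp1)=2>1 -> COPY to pp3. 4 ppages; refcounts: pp0:1 pp1:1 pp2:1 pp3:1
Op 5: fork(P1) -> P2. 4 ppages; refcounts: pp0:1 pp1:1 pp2:2 pp3:2
Op 6: write(P0, v1, 103). refcount(pp1)=1 -> write in place. 4 ppages; refcounts: pp0:1 pp1:1 pp2:2 pp3:2
Op 7: write(P1, v0, 194). refcount(pp2)=2>1 -> COPY to pp4. 5 ppages; refcounts: pp0:1 pp1:1 pp2:1 pp3:2 pp4:1
Op 8: write(P2, v1, 143). refcount(pp3)=2>1 -> COPY to pp5. 6 ppages; refcounts: pp0:1 pp1:1 pp2:1 pp3:1 pp4:1 pp5:1
P0: v1 -> pp1 = 103
P1: v1 -> pp3 = 148
P2: v1 -> pp5 = 143

Answer: 103 148 143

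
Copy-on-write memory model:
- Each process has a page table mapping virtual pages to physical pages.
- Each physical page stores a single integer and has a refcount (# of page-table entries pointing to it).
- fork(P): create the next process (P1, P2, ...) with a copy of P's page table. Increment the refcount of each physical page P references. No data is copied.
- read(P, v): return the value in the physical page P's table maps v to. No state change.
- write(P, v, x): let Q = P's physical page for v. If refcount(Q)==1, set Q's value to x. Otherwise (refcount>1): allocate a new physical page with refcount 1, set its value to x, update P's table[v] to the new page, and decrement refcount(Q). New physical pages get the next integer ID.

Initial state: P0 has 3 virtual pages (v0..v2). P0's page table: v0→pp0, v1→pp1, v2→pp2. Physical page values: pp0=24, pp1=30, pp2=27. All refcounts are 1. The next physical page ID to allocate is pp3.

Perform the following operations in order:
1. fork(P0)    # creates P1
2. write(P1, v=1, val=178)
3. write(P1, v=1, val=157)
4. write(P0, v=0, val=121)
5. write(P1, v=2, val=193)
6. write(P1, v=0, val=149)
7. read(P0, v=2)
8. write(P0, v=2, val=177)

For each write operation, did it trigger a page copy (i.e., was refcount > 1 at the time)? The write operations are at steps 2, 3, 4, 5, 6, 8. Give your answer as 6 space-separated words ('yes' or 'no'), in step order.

Op 1: fork(P0) -> P1. 3 ppages; refcounts: pp0:2 pp1:2 pp2:2
Op 2: write(P1, v1, 178). refcount(pp1)=2>1 -> COPY to pp3. 4 ppages; refcounts: pp0:2 pp1:1 pp2:2 pp3:1
Op 3: write(P1, v1, 157). refcount(pp3)=1 -> write in place. 4 ppages; refcounts: pp0:2 pp1:1 pp2:2 pp3:1
Op 4: write(P0, v0, 121). refcount(pp0)=2>1 -> COPY to pp4. 5 ppages; refcounts: pp0:1 pp1:1 pp2:2 pp3:1 pp4:1
Op 5: write(P1, v2, 193). refcount(pp2)=2>1 -> COPY to pp5. 6 ppages; refcounts: pp0:1 pp1:1 pp2:1 pp3:1 pp4:1 pp5:1
Op 6: write(P1, v0, 149). refcount(pp0)=1 -> write in place. 6 ppages; refcounts: pp0:1 pp1:1 pp2:1 pp3:1 pp4:1 pp5:1
Op 7: read(P0, v2) -> 27. No state change.
Op 8: write(P0, v2, 177). refcount(pp2)=1 -> write in place. 6 ppages; refcounts: pp0:1 pp1:1 pp2:1 pp3:1 pp4:1 pp5:1

yes no yes yes no no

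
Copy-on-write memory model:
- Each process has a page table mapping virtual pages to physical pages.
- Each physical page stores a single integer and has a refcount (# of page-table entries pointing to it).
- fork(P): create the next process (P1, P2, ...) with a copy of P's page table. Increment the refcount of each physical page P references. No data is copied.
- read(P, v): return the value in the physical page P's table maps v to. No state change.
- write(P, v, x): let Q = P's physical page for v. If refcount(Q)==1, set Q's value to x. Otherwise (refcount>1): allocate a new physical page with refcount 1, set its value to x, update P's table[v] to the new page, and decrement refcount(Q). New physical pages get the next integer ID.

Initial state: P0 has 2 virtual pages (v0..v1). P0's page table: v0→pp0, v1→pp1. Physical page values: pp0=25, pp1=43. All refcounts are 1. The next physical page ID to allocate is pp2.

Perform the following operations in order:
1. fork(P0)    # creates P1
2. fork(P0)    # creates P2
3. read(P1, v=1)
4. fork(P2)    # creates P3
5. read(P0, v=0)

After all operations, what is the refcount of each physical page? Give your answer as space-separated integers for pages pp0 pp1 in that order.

Op 1: fork(P0) -> P1. 2 ppages; refcounts: pp0:2 pp1:2
Op 2: fork(P0) -> P2. 2 ppages; refcounts: pp0:3 pp1:3
Op 3: read(P1, v1) -> 43. No state change.
Op 4: fork(P2) -> P3. 2 ppages; refcounts: pp0:4 pp1:4
Op 5: read(P0, v0) -> 25. No state change.

Answer: 4 4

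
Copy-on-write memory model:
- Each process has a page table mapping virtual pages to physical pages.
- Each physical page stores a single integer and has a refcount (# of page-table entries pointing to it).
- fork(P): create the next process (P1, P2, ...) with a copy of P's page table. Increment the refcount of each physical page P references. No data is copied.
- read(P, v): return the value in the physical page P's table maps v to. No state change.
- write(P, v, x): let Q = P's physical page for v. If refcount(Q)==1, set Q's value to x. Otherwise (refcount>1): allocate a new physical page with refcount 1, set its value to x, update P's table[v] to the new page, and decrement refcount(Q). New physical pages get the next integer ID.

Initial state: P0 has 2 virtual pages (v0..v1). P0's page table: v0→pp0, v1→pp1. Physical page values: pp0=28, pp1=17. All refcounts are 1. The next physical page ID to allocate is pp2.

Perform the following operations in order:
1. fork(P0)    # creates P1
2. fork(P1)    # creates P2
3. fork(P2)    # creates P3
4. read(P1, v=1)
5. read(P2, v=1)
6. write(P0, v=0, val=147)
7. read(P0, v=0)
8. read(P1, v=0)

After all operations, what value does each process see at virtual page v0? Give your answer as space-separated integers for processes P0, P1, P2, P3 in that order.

Answer: 147 28 28 28

Derivation:
Op 1: fork(P0) -> P1. 2 ppages; refcounts: pp0:2 pp1:2
Op 2: fork(P1) -> P2. 2 ppages; refcounts: pp0:3 pp1:3
Op 3: fork(P2) -> P3. 2 ppages; refcounts: pp0:4 pp1:4
Op 4: read(P1, v1) -> 17. No state change.
Op 5: read(P2, v1) -> 17. No state change.
Op 6: write(P0, v0, 147). refcount(pp0)=4>1 -> COPY to pp2. 3 ppages; refcounts: pp0:3 pp1:4 pp2:1
Op 7: read(P0, v0) -> 147. No state change.
Op 8: read(P1, v0) -> 28. No state change.
P0: v0 -> pp2 = 147
P1: v0 -> pp0 = 28
P2: v0 -> pp0 = 28
P3: v0 -> pp0 = 28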